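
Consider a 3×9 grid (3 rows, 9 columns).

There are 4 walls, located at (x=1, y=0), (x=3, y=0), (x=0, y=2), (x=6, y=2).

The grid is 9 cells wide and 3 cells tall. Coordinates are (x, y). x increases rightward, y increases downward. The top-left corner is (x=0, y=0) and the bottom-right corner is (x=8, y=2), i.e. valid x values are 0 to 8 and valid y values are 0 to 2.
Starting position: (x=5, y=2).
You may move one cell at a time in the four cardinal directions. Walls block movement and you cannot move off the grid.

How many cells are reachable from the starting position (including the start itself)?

BFS flood-fill from (x=5, y=2):
  Distance 0: (x=5, y=2)
  Distance 1: (x=5, y=1), (x=4, y=2)
  Distance 2: (x=5, y=0), (x=4, y=1), (x=6, y=1), (x=3, y=2)
  Distance 3: (x=4, y=0), (x=6, y=0), (x=3, y=1), (x=7, y=1), (x=2, y=2)
  Distance 4: (x=7, y=0), (x=2, y=1), (x=8, y=1), (x=1, y=2), (x=7, y=2)
  Distance 5: (x=2, y=0), (x=8, y=0), (x=1, y=1), (x=8, y=2)
  Distance 6: (x=0, y=1)
  Distance 7: (x=0, y=0)
Total reachable: 23 (grid has 23 open cells total)

Answer: Reachable cells: 23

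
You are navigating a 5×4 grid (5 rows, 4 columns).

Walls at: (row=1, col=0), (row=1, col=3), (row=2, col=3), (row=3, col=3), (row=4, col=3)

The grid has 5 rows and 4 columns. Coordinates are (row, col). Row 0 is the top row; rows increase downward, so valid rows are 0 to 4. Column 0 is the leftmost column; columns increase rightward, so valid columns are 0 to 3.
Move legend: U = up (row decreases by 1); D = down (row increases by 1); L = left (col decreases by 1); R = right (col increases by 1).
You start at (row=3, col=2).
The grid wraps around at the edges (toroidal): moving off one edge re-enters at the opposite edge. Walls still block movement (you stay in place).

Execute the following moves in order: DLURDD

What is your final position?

Start: (row=3, col=2)
  D (down): (row=3, col=2) -> (row=4, col=2)
  L (left): (row=4, col=2) -> (row=4, col=1)
  U (up): (row=4, col=1) -> (row=3, col=1)
  R (right): (row=3, col=1) -> (row=3, col=2)
  D (down): (row=3, col=2) -> (row=4, col=2)
  D (down): (row=4, col=2) -> (row=0, col=2)
Final: (row=0, col=2)

Answer: Final position: (row=0, col=2)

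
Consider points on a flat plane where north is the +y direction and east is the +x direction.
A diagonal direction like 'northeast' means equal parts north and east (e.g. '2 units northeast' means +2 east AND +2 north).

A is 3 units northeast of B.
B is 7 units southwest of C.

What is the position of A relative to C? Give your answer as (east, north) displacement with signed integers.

Place C at the origin (east=0, north=0).
  B is 7 units southwest of C: delta (east=-7, north=-7); B at (east=-7, north=-7).
  A is 3 units northeast of B: delta (east=+3, north=+3); A at (east=-4, north=-4).
Therefore A relative to C: (east=-4, north=-4).

Answer: A is at (east=-4, north=-4) relative to C.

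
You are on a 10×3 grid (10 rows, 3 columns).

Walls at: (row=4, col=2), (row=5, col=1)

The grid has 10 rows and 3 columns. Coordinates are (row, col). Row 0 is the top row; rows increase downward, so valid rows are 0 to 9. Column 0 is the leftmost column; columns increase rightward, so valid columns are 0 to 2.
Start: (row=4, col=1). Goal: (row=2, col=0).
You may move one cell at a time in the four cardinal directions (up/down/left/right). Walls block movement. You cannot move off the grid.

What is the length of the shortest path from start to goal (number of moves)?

BFS from (row=4, col=1) until reaching (row=2, col=0):
  Distance 0: (row=4, col=1)
  Distance 1: (row=3, col=1), (row=4, col=0)
  Distance 2: (row=2, col=1), (row=3, col=0), (row=3, col=2), (row=5, col=0)
  Distance 3: (row=1, col=1), (row=2, col=0), (row=2, col=2), (row=6, col=0)  <- goal reached here
One shortest path (3 moves): (row=4, col=1) -> (row=4, col=0) -> (row=3, col=0) -> (row=2, col=0)

Answer: Shortest path length: 3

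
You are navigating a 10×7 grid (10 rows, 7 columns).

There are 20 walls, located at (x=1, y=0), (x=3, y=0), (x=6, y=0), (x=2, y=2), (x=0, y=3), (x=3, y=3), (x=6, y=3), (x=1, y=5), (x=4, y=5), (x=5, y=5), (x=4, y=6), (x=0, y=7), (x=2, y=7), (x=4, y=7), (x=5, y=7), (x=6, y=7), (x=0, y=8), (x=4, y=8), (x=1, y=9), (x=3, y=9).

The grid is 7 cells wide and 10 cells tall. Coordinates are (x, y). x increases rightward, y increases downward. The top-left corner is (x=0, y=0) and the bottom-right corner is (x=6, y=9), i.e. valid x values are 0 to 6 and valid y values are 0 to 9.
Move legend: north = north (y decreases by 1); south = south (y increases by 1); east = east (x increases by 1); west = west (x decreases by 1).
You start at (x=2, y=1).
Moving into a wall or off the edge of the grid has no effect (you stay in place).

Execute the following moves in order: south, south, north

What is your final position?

Start: (x=2, y=1)
  south (south): blocked, stay at (x=2, y=1)
  south (south): blocked, stay at (x=2, y=1)
  north (north): (x=2, y=1) -> (x=2, y=0)
Final: (x=2, y=0)

Answer: Final position: (x=2, y=0)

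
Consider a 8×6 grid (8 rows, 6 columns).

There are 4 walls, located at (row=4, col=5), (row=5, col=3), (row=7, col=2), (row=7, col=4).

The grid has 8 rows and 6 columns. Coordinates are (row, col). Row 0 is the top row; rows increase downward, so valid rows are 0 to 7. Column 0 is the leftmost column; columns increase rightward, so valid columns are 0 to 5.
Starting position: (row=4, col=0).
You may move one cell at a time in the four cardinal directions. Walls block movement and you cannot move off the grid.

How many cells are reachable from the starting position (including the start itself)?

Answer: Reachable cells: 44

Derivation:
BFS flood-fill from (row=4, col=0):
  Distance 0: (row=4, col=0)
  Distance 1: (row=3, col=0), (row=4, col=1), (row=5, col=0)
  Distance 2: (row=2, col=0), (row=3, col=1), (row=4, col=2), (row=5, col=1), (row=6, col=0)
  Distance 3: (row=1, col=0), (row=2, col=1), (row=3, col=2), (row=4, col=3), (row=5, col=2), (row=6, col=1), (row=7, col=0)
  Distance 4: (row=0, col=0), (row=1, col=1), (row=2, col=2), (row=3, col=3), (row=4, col=4), (row=6, col=2), (row=7, col=1)
  Distance 5: (row=0, col=1), (row=1, col=2), (row=2, col=3), (row=3, col=4), (row=5, col=4), (row=6, col=3)
  Distance 6: (row=0, col=2), (row=1, col=3), (row=2, col=4), (row=3, col=5), (row=5, col=5), (row=6, col=4), (row=7, col=3)
  Distance 7: (row=0, col=3), (row=1, col=4), (row=2, col=5), (row=6, col=5)
  Distance 8: (row=0, col=4), (row=1, col=5), (row=7, col=5)
  Distance 9: (row=0, col=5)
Total reachable: 44 (grid has 44 open cells total)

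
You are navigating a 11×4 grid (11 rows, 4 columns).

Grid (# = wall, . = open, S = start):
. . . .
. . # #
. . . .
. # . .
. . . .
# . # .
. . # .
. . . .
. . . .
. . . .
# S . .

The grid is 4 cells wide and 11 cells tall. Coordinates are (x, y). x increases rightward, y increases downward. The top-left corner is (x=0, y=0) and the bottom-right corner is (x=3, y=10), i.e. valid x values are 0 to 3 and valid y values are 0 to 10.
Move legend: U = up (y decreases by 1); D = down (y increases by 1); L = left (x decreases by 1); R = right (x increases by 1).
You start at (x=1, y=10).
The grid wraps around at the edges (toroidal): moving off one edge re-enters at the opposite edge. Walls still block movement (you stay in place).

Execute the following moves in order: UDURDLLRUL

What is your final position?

Start: (x=1, y=10)
  U (up): (x=1, y=10) -> (x=1, y=9)
  D (down): (x=1, y=9) -> (x=1, y=10)
  U (up): (x=1, y=10) -> (x=1, y=9)
  R (right): (x=1, y=9) -> (x=2, y=9)
  D (down): (x=2, y=9) -> (x=2, y=10)
  L (left): (x=2, y=10) -> (x=1, y=10)
  L (left): blocked, stay at (x=1, y=10)
  R (right): (x=1, y=10) -> (x=2, y=10)
  U (up): (x=2, y=10) -> (x=2, y=9)
  L (left): (x=2, y=9) -> (x=1, y=9)
Final: (x=1, y=9)

Answer: Final position: (x=1, y=9)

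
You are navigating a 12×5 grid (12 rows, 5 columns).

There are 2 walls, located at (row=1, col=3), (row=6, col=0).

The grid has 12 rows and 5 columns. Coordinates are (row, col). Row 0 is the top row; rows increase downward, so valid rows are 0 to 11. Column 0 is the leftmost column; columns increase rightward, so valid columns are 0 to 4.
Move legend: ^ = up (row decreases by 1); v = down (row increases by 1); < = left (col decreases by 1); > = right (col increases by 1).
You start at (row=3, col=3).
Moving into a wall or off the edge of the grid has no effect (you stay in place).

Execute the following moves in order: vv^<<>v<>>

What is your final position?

Start: (row=3, col=3)
  v (down): (row=3, col=3) -> (row=4, col=3)
  v (down): (row=4, col=3) -> (row=5, col=3)
  ^ (up): (row=5, col=3) -> (row=4, col=3)
  < (left): (row=4, col=3) -> (row=4, col=2)
  < (left): (row=4, col=2) -> (row=4, col=1)
  > (right): (row=4, col=1) -> (row=4, col=2)
  v (down): (row=4, col=2) -> (row=5, col=2)
  < (left): (row=5, col=2) -> (row=5, col=1)
  > (right): (row=5, col=1) -> (row=5, col=2)
  > (right): (row=5, col=2) -> (row=5, col=3)
Final: (row=5, col=3)

Answer: Final position: (row=5, col=3)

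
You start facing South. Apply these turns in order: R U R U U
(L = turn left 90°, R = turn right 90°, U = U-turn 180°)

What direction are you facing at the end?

Answer: Final heading: South

Derivation:
Start: South
  R (right (90° clockwise)) -> West
  U (U-turn (180°)) -> East
  R (right (90° clockwise)) -> South
  U (U-turn (180°)) -> North
  U (U-turn (180°)) -> South
Final: South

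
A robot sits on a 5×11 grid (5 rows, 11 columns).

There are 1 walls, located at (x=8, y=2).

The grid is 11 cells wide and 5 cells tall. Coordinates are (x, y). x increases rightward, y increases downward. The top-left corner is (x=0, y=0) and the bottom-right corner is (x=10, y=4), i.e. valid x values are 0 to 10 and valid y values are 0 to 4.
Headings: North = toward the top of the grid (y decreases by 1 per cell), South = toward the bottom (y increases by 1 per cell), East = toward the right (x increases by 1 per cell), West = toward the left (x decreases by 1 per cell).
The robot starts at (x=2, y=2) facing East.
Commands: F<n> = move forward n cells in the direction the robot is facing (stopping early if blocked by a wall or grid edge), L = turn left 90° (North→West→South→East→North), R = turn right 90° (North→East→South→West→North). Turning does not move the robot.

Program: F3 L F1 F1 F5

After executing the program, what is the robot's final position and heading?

Answer: Final position: (x=5, y=0), facing North

Derivation:
Start: (x=2, y=2), facing East
  F3: move forward 3, now at (x=5, y=2)
  L: turn left, now facing North
  F1: move forward 1, now at (x=5, y=1)
  F1: move forward 1, now at (x=5, y=0)
  F5: move forward 0/5 (blocked), now at (x=5, y=0)
Final: (x=5, y=0), facing North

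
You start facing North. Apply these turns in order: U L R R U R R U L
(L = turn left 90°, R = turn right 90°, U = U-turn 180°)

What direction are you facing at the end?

Answer: Final heading: North

Derivation:
Start: North
  U (U-turn (180°)) -> South
  L (left (90° counter-clockwise)) -> East
  R (right (90° clockwise)) -> South
  R (right (90° clockwise)) -> West
  U (U-turn (180°)) -> East
  R (right (90° clockwise)) -> South
  R (right (90° clockwise)) -> West
  U (U-turn (180°)) -> East
  L (left (90° counter-clockwise)) -> North
Final: North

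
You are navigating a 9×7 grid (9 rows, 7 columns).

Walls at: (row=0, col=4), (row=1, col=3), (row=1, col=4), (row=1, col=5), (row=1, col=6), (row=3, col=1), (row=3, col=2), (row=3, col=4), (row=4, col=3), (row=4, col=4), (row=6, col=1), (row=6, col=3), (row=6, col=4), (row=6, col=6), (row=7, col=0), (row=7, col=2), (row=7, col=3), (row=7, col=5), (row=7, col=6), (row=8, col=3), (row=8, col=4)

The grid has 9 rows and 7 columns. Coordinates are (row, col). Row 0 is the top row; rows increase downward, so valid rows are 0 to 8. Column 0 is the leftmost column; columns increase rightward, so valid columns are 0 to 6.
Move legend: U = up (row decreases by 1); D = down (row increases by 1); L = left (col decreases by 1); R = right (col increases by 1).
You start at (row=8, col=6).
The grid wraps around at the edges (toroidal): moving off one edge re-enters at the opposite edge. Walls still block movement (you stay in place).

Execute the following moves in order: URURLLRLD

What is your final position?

Answer: Final position: (row=0, col=6)

Derivation:
Start: (row=8, col=6)
  U (up): blocked, stay at (row=8, col=6)
  R (right): (row=8, col=6) -> (row=8, col=0)
  U (up): blocked, stay at (row=8, col=0)
  R (right): (row=8, col=0) -> (row=8, col=1)
  L (left): (row=8, col=1) -> (row=8, col=0)
  L (left): (row=8, col=0) -> (row=8, col=6)
  R (right): (row=8, col=6) -> (row=8, col=0)
  L (left): (row=8, col=0) -> (row=8, col=6)
  D (down): (row=8, col=6) -> (row=0, col=6)
Final: (row=0, col=6)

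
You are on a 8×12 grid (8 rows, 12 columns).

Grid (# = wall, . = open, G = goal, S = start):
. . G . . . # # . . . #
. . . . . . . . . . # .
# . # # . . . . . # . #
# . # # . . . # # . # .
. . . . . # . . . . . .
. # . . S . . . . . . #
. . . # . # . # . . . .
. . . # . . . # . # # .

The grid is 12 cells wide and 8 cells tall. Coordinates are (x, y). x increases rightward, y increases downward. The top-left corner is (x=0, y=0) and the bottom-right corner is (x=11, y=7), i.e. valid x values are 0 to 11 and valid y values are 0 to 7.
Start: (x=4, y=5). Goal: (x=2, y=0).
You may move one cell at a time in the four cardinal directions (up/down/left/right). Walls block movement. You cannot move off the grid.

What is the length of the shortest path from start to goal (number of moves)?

BFS from (x=4, y=5) until reaching (x=2, y=0):
  Distance 0: (x=4, y=5)
  Distance 1: (x=4, y=4), (x=3, y=5), (x=5, y=5), (x=4, y=6)
  Distance 2: (x=4, y=3), (x=3, y=4), (x=2, y=5), (x=6, y=5), (x=4, y=7)
  Distance 3: (x=4, y=2), (x=5, y=3), (x=2, y=4), (x=6, y=4), (x=7, y=5), (x=2, y=6), (x=6, y=6), (x=5, y=7)
  Distance 4: (x=4, y=1), (x=5, y=2), (x=6, y=3), (x=1, y=4), (x=7, y=4), (x=8, y=5), (x=1, y=6), (x=2, y=7), (x=6, y=7)
  Distance 5: (x=4, y=0), (x=3, y=1), (x=5, y=1), (x=6, y=2), (x=1, y=3), (x=0, y=4), (x=8, y=4), (x=9, y=5), (x=0, y=6), (x=8, y=6), (x=1, y=7)
  Distance 6: (x=3, y=0), (x=5, y=0), (x=2, y=1), (x=6, y=1), (x=1, y=2), (x=7, y=2), (x=9, y=4), (x=0, y=5), (x=10, y=5), (x=9, y=6), (x=0, y=7), (x=8, y=7)
  Distance 7: (x=2, y=0), (x=1, y=1), (x=7, y=1), (x=8, y=2), (x=9, y=3), (x=10, y=4), (x=10, y=6)  <- goal reached here
One shortest path (7 moves): (x=4, y=5) -> (x=4, y=4) -> (x=4, y=3) -> (x=4, y=2) -> (x=4, y=1) -> (x=3, y=1) -> (x=2, y=1) -> (x=2, y=0)

Answer: Shortest path length: 7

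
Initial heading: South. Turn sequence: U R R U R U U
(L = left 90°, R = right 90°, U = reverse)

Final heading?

Start: South
  U (U-turn (180°)) -> North
  R (right (90° clockwise)) -> East
  R (right (90° clockwise)) -> South
  U (U-turn (180°)) -> North
  R (right (90° clockwise)) -> East
  U (U-turn (180°)) -> West
  U (U-turn (180°)) -> East
Final: East

Answer: Final heading: East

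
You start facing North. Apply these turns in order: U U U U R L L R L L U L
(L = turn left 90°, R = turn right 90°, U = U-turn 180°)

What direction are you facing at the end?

Start: North
  U (U-turn (180°)) -> South
  U (U-turn (180°)) -> North
  U (U-turn (180°)) -> South
  U (U-turn (180°)) -> North
  R (right (90° clockwise)) -> East
  L (left (90° counter-clockwise)) -> North
  L (left (90° counter-clockwise)) -> West
  R (right (90° clockwise)) -> North
  L (left (90° counter-clockwise)) -> West
  L (left (90° counter-clockwise)) -> South
  U (U-turn (180°)) -> North
  L (left (90° counter-clockwise)) -> West
Final: West

Answer: Final heading: West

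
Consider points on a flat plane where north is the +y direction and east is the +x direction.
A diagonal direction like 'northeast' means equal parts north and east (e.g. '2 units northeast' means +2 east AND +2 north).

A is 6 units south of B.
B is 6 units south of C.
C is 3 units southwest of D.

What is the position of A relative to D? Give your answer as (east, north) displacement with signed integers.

Place D at the origin (east=0, north=0).
  C is 3 units southwest of D: delta (east=-3, north=-3); C at (east=-3, north=-3).
  B is 6 units south of C: delta (east=+0, north=-6); B at (east=-3, north=-9).
  A is 6 units south of B: delta (east=+0, north=-6); A at (east=-3, north=-15).
Therefore A relative to D: (east=-3, north=-15).

Answer: A is at (east=-3, north=-15) relative to D.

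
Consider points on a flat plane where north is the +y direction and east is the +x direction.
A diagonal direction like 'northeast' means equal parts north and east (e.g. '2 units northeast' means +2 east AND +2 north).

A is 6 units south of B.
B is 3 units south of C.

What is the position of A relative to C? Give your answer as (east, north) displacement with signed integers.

Place C at the origin (east=0, north=0).
  B is 3 units south of C: delta (east=+0, north=-3); B at (east=0, north=-3).
  A is 6 units south of B: delta (east=+0, north=-6); A at (east=0, north=-9).
Therefore A relative to C: (east=0, north=-9).

Answer: A is at (east=0, north=-9) relative to C.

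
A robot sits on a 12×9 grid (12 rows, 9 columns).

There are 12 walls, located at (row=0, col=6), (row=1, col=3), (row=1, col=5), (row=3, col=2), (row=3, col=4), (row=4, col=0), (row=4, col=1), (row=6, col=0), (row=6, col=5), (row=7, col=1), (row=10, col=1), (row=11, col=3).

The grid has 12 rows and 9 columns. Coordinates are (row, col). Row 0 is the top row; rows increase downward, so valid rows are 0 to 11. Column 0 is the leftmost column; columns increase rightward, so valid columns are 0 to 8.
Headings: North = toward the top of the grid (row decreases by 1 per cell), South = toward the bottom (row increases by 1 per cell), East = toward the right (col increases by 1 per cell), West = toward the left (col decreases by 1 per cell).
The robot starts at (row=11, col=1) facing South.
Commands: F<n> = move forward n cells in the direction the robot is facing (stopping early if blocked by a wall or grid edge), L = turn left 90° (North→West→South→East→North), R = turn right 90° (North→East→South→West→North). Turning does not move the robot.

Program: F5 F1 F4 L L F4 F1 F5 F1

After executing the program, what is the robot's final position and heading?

Answer: Final position: (row=11, col=1), facing North

Derivation:
Start: (row=11, col=1), facing South
  F5: move forward 0/5 (blocked), now at (row=11, col=1)
  F1: move forward 0/1 (blocked), now at (row=11, col=1)
  F4: move forward 0/4 (blocked), now at (row=11, col=1)
  L: turn left, now facing East
  L: turn left, now facing North
  F4: move forward 0/4 (blocked), now at (row=11, col=1)
  F1: move forward 0/1 (blocked), now at (row=11, col=1)
  F5: move forward 0/5 (blocked), now at (row=11, col=1)
  F1: move forward 0/1 (blocked), now at (row=11, col=1)
Final: (row=11, col=1), facing North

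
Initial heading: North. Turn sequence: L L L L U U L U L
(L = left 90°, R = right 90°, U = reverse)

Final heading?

Start: North
  L (left (90° counter-clockwise)) -> West
  L (left (90° counter-clockwise)) -> South
  L (left (90° counter-clockwise)) -> East
  L (left (90° counter-clockwise)) -> North
  U (U-turn (180°)) -> South
  U (U-turn (180°)) -> North
  L (left (90° counter-clockwise)) -> West
  U (U-turn (180°)) -> East
  L (left (90° counter-clockwise)) -> North
Final: North

Answer: Final heading: North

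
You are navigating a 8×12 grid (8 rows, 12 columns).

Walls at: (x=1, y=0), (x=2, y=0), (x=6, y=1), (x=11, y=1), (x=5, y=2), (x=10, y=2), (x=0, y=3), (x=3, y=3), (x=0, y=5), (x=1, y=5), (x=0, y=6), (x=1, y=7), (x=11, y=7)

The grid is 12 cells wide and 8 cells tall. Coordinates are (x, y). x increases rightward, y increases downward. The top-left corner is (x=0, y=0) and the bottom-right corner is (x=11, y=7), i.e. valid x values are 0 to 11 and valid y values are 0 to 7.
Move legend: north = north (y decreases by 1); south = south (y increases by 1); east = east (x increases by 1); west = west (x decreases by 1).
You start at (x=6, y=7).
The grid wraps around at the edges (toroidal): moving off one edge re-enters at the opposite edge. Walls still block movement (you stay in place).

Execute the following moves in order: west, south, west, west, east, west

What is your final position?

Start: (x=6, y=7)
  west (west): (x=6, y=7) -> (x=5, y=7)
  south (south): (x=5, y=7) -> (x=5, y=0)
  west (west): (x=5, y=0) -> (x=4, y=0)
  west (west): (x=4, y=0) -> (x=3, y=0)
  east (east): (x=3, y=0) -> (x=4, y=0)
  west (west): (x=4, y=0) -> (x=3, y=0)
Final: (x=3, y=0)

Answer: Final position: (x=3, y=0)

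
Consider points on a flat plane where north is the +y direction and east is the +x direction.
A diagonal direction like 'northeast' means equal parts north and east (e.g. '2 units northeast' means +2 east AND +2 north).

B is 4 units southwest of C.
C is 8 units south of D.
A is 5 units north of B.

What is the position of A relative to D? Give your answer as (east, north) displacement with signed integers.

Place D at the origin (east=0, north=0).
  C is 8 units south of D: delta (east=+0, north=-8); C at (east=0, north=-8).
  B is 4 units southwest of C: delta (east=-4, north=-4); B at (east=-4, north=-12).
  A is 5 units north of B: delta (east=+0, north=+5); A at (east=-4, north=-7).
Therefore A relative to D: (east=-4, north=-7).

Answer: A is at (east=-4, north=-7) relative to D.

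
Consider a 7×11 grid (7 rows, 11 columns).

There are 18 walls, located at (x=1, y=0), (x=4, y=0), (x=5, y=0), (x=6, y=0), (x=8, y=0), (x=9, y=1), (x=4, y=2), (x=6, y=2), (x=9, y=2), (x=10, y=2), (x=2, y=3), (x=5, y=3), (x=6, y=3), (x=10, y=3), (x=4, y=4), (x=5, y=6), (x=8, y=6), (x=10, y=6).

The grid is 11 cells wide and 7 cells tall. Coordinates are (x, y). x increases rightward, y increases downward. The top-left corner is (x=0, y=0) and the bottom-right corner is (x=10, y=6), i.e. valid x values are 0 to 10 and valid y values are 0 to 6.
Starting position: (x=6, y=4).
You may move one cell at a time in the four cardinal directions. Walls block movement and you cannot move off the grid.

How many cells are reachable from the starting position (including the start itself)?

BFS flood-fill from (x=6, y=4):
  Distance 0: (x=6, y=4)
  Distance 1: (x=5, y=4), (x=7, y=4), (x=6, y=5)
  Distance 2: (x=7, y=3), (x=8, y=4), (x=5, y=5), (x=7, y=5), (x=6, y=6)
  Distance 3: (x=7, y=2), (x=8, y=3), (x=9, y=4), (x=4, y=5), (x=8, y=5), (x=7, y=6)
  Distance 4: (x=7, y=1), (x=8, y=2), (x=9, y=3), (x=10, y=4), (x=3, y=5), (x=9, y=5), (x=4, y=6)
  Distance 5: (x=7, y=0), (x=6, y=1), (x=8, y=1), (x=3, y=4), (x=2, y=5), (x=10, y=5), (x=3, y=6), (x=9, y=6)
  Distance 6: (x=5, y=1), (x=3, y=3), (x=2, y=4), (x=1, y=5), (x=2, y=6)
  Distance 7: (x=4, y=1), (x=3, y=2), (x=5, y=2), (x=4, y=3), (x=1, y=4), (x=0, y=5), (x=1, y=6)
  Distance 8: (x=3, y=1), (x=2, y=2), (x=1, y=3), (x=0, y=4), (x=0, y=6)
  Distance 9: (x=3, y=0), (x=2, y=1), (x=1, y=2), (x=0, y=3)
  Distance 10: (x=2, y=0), (x=1, y=1), (x=0, y=2)
  Distance 11: (x=0, y=1)
  Distance 12: (x=0, y=0)
Total reachable: 56 (grid has 59 open cells total)

Answer: Reachable cells: 56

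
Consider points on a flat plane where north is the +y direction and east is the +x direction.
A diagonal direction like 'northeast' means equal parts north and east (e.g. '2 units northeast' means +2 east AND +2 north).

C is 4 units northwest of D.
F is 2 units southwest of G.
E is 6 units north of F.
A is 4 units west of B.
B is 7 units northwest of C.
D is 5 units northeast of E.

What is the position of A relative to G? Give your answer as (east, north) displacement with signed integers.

Answer: A is at (east=-12, north=20) relative to G.

Derivation:
Place G at the origin (east=0, north=0).
  F is 2 units southwest of G: delta (east=-2, north=-2); F at (east=-2, north=-2).
  E is 6 units north of F: delta (east=+0, north=+6); E at (east=-2, north=4).
  D is 5 units northeast of E: delta (east=+5, north=+5); D at (east=3, north=9).
  C is 4 units northwest of D: delta (east=-4, north=+4); C at (east=-1, north=13).
  B is 7 units northwest of C: delta (east=-7, north=+7); B at (east=-8, north=20).
  A is 4 units west of B: delta (east=-4, north=+0); A at (east=-12, north=20).
Therefore A relative to G: (east=-12, north=20).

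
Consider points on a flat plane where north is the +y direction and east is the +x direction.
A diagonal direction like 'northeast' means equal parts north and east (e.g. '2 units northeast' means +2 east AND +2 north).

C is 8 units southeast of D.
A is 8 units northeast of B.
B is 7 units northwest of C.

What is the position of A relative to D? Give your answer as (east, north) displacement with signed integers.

Place D at the origin (east=0, north=0).
  C is 8 units southeast of D: delta (east=+8, north=-8); C at (east=8, north=-8).
  B is 7 units northwest of C: delta (east=-7, north=+7); B at (east=1, north=-1).
  A is 8 units northeast of B: delta (east=+8, north=+8); A at (east=9, north=7).
Therefore A relative to D: (east=9, north=7).

Answer: A is at (east=9, north=7) relative to D.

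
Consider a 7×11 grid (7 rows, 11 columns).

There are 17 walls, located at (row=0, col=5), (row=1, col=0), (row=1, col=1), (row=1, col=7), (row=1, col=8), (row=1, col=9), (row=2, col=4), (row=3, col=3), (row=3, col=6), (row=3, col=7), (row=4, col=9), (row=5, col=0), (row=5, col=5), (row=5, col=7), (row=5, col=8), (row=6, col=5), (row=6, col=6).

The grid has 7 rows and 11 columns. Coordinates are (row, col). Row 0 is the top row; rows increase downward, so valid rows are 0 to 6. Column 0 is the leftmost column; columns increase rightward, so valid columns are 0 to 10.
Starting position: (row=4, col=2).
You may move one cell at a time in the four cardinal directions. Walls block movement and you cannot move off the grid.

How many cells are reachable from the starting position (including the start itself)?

Answer: Reachable cells: 60

Derivation:
BFS flood-fill from (row=4, col=2):
  Distance 0: (row=4, col=2)
  Distance 1: (row=3, col=2), (row=4, col=1), (row=4, col=3), (row=5, col=2)
  Distance 2: (row=2, col=2), (row=3, col=1), (row=4, col=0), (row=4, col=4), (row=5, col=1), (row=5, col=3), (row=6, col=2)
  Distance 3: (row=1, col=2), (row=2, col=1), (row=2, col=3), (row=3, col=0), (row=3, col=4), (row=4, col=5), (row=5, col=4), (row=6, col=1), (row=6, col=3)
  Distance 4: (row=0, col=2), (row=1, col=3), (row=2, col=0), (row=3, col=5), (row=4, col=6), (row=6, col=0), (row=6, col=4)
  Distance 5: (row=0, col=1), (row=0, col=3), (row=1, col=4), (row=2, col=5), (row=4, col=7), (row=5, col=6)
  Distance 6: (row=0, col=0), (row=0, col=4), (row=1, col=5), (row=2, col=6), (row=4, col=8)
  Distance 7: (row=1, col=6), (row=2, col=7), (row=3, col=8)
  Distance 8: (row=0, col=6), (row=2, col=8), (row=3, col=9)
  Distance 9: (row=0, col=7), (row=2, col=9), (row=3, col=10)
  Distance 10: (row=0, col=8), (row=2, col=10), (row=4, col=10)
  Distance 11: (row=0, col=9), (row=1, col=10), (row=5, col=10)
  Distance 12: (row=0, col=10), (row=5, col=9), (row=6, col=10)
  Distance 13: (row=6, col=9)
  Distance 14: (row=6, col=8)
  Distance 15: (row=6, col=7)
Total reachable: 60 (grid has 60 open cells total)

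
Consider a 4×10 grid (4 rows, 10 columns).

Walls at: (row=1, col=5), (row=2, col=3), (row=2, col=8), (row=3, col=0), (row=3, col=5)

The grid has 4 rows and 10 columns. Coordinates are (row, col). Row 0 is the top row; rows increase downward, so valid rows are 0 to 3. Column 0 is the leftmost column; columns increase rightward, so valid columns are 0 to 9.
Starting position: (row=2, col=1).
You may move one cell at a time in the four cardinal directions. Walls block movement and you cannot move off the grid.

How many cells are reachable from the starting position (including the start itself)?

Answer: Reachable cells: 35

Derivation:
BFS flood-fill from (row=2, col=1):
  Distance 0: (row=2, col=1)
  Distance 1: (row=1, col=1), (row=2, col=0), (row=2, col=2), (row=3, col=1)
  Distance 2: (row=0, col=1), (row=1, col=0), (row=1, col=2), (row=3, col=2)
  Distance 3: (row=0, col=0), (row=0, col=2), (row=1, col=3), (row=3, col=3)
  Distance 4: (row=0, col=3), (row=1, col=4), (row=3, col=4)
  Distance 5: (row=0, col=4), (row=2, col=4)
  Distance 6: (row=0, col=5), (row=2, col=5)
  Distance 7: (row=0, col=6), (row=2, col=6)
  Distance 8: (row=0, col=7), (row=1, col=6), (row=2, col=7), (row=3, col=6)
  Distance 9: (row=0, col=8), (row=1, col=7), (row=3, col=7)
  Distance 10: (row=0, col=9), (row=1, col=8), (row=3, col=8)
  Distance 11: (row=1, col=9), (row=3, col=9)
  Distance 12: (row=2, col=9)
Total reachable: 35 (grid has 35 open cells total)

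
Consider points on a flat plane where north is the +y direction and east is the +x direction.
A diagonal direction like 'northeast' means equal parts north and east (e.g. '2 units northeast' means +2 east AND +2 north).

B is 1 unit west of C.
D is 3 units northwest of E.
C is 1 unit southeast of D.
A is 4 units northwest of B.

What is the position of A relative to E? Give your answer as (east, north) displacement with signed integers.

Place E at the origin (east=0, north=0).
  D is 3 units northwest of E: delta (east=-3, north=+3); D at (east=-3, north=3).
  C is 1 unit southeast of D: delta (east=+1, north=-1); C at (east=-2, north=2).
  B is 1 unit west of C: delta (east=-1, north=+0); B at (east=-3, north=2).
  A is 4 units northwest of B: delta (east=-4, north=+4); A at (east=-7, north=6).
Therefore A relative to E: (east=-7, north=6).

Answer: A is at (east=-7, north=6) relative to E.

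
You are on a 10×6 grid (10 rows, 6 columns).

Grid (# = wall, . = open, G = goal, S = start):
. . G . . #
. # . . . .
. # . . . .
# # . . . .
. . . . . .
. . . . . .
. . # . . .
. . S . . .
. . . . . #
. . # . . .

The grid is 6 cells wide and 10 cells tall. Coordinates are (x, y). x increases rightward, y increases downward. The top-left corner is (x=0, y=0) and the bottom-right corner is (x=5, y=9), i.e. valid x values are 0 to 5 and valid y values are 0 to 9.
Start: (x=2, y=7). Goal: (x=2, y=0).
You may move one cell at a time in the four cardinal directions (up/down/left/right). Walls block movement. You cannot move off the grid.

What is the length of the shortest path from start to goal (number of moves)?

BFS from (x=2, y=7) until reaching (x=2, y=0):
  Distance 0: (x=2, y=7)
  Distance 1: (x=1, y=7), (x=3, y=7), (x=2, y=8)
  Distance 2: (x=1, y=6), (x=3, y=6), (x=0, y=7), (x=4, y=7), (x=1, y=8), (x=3, y=8)
  Distance 3: (x=1, y=5), (x=3, y=5), (x=0, y=6), (x=4, y=6), (x=5, y=7), (x=0, y=8), (x=4, y=8), (x=1, y=9), (x=3, y=9)
  Distance 4: (x=1, y=4), (x=3, y=4), (x=0, y=5), (x=2, y=5), (x=4, y=5), (x=5, y=6), (x=0, y=9), (x=4, y=9)
  Distance 5: (x=3, y=3), (x=0, y=4), (x=2, y=4), (x=4, y=4), (x=5, y=5), (x=5, y=9)
  Distance 6: (x=3, y=2), (x=2, y=3), (x=4, y=3), (x=5, y=4)
  Distance 7: (x=3, y=1), (x=2, y=2), (x=4, y=2), (x=5, y=3)
  Distance 8: (x=3, y=0), (x=2, y=1), (x=4, y=1), (x=5, y=2)
  Distance 9: (x=2, y=0), (x=4, y=0), (x=5, y=1)  <- goal reached here
One shortest path (9 moves): (x=2, y=7) -> (x=3, y=7) -> (x=3, y=6) -> (x=3, y=5) -> (x=2, y=5) -> (x=2, y=4) -> (x=2, y=3) -> (x=2, y=2) -> (x=2, y=1) -> (x=2, y=0)

Answer: Shortest path length: 9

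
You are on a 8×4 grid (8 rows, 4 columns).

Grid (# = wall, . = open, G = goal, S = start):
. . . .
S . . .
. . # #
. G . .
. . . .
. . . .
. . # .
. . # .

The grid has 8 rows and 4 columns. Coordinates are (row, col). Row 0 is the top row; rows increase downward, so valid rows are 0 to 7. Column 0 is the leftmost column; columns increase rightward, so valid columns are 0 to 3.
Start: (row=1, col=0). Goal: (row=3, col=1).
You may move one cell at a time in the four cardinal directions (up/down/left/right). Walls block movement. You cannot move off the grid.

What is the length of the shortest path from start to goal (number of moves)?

BFS from (row=1, col=0) until reaching (row=3, col=1):
  Distance 0: (row=1, col=0)
  Distance 1: (row=0, col=0), (row=1, col=1), (row=2, col=0)
  Distance 2: (row=0, col=1), (row=1, col=2), (row=2, col=1), (row=3, col=0)
  Distance 3: (row=0, col=2), (row=1, col=3), (row=3, col=1), (row=4, col=0)  <- goal reached here
One shortest path (3 moves): (row=1, col=0) -> (row=1, col=1) -> (row=2, col=1) -> (row=3, col=1)

Answer: Shortest path length: 3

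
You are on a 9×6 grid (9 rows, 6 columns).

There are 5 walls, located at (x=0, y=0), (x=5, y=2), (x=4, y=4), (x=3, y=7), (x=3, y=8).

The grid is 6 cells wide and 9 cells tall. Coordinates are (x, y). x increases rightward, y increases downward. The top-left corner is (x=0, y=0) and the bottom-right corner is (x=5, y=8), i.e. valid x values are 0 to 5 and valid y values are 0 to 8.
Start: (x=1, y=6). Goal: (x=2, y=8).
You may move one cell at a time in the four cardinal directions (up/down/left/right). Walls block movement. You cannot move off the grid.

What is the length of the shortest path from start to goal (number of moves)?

Answer: Shortest path length: 3

Derivation:
BFS from (x=1, y=6) until reaching (x=2, y=8):
  Distance 0: (x=1, y=6)
  Distance 1: (x=1, y=5), (x=0, y=6), (x=2, y=6), (x=1, y=7)
  Distance 2: (x=1, y=4), (x=0, y=5), (x=2, y=5), (x=3, y=6), (x=0, y=7), (x=2, y=7), (x=1, y=8)
  Distance 3: (x=1, y=3), (x=0, y=4), (x=2, y=4), (x=3, y=5), (x=4, y=6), (x=0, y=8), (x=2, y=8)  <- goal reached here
One shortest path (3 moves): (x=1, y=6) -> (x=2, y=6) -> (x=2, y=7) -> (x=2, y=8)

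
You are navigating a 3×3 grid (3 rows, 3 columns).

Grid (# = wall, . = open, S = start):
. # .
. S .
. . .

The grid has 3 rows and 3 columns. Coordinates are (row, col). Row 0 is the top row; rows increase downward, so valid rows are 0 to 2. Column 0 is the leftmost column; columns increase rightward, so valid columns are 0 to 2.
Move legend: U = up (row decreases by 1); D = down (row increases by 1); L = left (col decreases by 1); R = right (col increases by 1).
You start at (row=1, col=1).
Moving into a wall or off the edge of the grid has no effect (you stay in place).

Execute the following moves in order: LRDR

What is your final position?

Answer: Final position: (row=2, col=2)

Derivation:
Start: (row=1, col=1)
  L (left): (row=1, col=1) -> (row=1, col=0)
  R (right): (row=1, col=0) -> (row=1, col=1)
  D (down): (row=1, col=1) -> (row=2, col=1)
  R (right): (row=2, col=1) -> (row=2, col=2)
Final: (row=2, col=2)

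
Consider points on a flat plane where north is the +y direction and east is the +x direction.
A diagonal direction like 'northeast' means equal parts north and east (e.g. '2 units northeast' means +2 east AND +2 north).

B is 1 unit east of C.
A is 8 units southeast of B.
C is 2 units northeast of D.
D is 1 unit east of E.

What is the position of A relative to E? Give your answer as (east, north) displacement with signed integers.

Place E at the origin (east=0, north=0).
  D is 1 unit east of E: delta (east=+1, north=+0); D at (east=1, north=0).
  C is 2 units northeast of D: delta (east=+2, north=+2); C at (east=3, north=2).
  B is 1 unit east of C: delta (east=+1, north=+0); B at (east=4, north=2).
  A is 8 units southeast of B: delta (east=+8, north=-8); A at (east=12, north=-6).
Therefore A relative to E: (east=12, north=-6).

Answer: A is at (east=12, north=-6) relative to E.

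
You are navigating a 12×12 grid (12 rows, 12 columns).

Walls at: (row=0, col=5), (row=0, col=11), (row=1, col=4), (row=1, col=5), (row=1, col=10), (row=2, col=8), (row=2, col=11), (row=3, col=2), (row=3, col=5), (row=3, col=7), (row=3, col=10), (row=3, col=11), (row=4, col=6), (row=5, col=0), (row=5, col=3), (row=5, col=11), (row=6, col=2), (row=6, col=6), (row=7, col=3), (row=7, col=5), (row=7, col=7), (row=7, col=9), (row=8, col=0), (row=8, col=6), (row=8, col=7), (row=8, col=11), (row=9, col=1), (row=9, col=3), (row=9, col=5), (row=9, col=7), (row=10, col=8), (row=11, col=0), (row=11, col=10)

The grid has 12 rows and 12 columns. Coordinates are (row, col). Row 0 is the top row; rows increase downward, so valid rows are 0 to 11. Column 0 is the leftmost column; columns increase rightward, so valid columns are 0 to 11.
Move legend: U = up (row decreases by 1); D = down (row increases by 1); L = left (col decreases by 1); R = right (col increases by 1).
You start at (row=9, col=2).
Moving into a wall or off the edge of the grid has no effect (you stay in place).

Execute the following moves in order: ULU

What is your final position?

Answer: Final position: (row=7, col=1)

Derivation:
Start: (row=9, col=2)
  U (up): (row=9, col=2) -> (row=8, col=2)
  L (left): (row=8, col=2) -> (row=8, col=1)
  U (up): (row=8, col=1) -> (row=7, col=1)
Final: (row=7, col=1)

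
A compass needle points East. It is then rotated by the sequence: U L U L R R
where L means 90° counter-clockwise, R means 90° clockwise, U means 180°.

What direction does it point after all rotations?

Answer: Final heading: East

Derivation:
Start: East
  U (U-turn (180°)) -> West
  L (left (90° counter-clockwise)) -> South
  U (U-turn (180°)) -> North
  L (left (90° counter-clockwise)) -> West
  R (right (90° clockwise)) -> North
  R (right (90° clockwise)) -> East
Final: East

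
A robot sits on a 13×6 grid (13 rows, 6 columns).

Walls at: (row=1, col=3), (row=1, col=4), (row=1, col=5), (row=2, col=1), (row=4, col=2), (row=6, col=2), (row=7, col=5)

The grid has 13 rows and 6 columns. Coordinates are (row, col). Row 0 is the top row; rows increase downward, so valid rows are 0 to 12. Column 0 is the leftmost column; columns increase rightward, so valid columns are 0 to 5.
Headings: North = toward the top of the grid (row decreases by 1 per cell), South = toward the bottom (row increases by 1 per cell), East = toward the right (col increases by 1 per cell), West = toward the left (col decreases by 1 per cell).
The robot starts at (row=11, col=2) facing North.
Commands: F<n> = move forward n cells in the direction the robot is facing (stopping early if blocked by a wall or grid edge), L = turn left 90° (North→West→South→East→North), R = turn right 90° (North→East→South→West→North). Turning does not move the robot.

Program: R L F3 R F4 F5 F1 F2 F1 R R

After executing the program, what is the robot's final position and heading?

Start: (row=11, col=2), facing North
  R: turn right, now facing East
  L: turn left, now facing North
  F3: move forward 3, now at (row=8, col=2)
  R: turn right, now facing East
  F4: move forward 3/4 (blocked), now at (row=8, col=5)
  F5: move forward 0/5 (blocked), now at (row=8, col=5)
  F1: move forward 0/1 (blocked), now at (row=8, col=5)
  F2: move forward 0/2 (blocked), now at (row=8, col=5)
  F1: move forward 0/1 (blocked), now at (row=8, col=5)
  R: turn right, now facing South
  R: turn right, now facing West
Final: (row=8, col=5), facing West

Answer: Final position: (row=8, col=5), facing West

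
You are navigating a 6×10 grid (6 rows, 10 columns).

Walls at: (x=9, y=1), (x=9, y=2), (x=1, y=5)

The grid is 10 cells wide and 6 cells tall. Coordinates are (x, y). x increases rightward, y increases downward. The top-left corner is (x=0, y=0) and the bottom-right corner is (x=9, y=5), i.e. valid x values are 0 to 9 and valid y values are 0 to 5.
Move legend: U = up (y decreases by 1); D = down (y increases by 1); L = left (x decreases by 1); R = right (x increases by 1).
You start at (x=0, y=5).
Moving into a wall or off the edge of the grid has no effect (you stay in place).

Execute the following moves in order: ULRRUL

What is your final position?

Start: (x=0, y=5)
  U (up): (x=0, y=5) -> (x=0, y=4)
  L (left): blocked, stay at (x=0, y=4)
  R (right): (x=0, y=4) -> (x=1, y=4)
  R (right): (x=1, y=4) -> (x=2, y=4)
  U (up): (x=2, y=4) -> (x=2, y=3)
  L (left): (x=2, y=3) -> (x=1, y=3)
Final: (x=1, y=3)

Answer: Final position: (x=1, y=3)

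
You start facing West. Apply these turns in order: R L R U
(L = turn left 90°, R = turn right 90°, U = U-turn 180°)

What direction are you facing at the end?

Answer: Final heading: South

Derivation:
Start: West
  R (right (90° clockwise)) -> North
  L (left (90° counter-clockwise)) -> West
  R (right (90° clockwise)) -> North
  U (U-turn (180°)) -> South
Final: South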